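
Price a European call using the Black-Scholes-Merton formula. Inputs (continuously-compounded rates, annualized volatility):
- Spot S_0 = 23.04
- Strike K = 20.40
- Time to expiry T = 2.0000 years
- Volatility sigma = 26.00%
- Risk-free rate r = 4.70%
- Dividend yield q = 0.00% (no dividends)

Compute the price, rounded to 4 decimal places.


d1 = (ln(S/K) + (r - q + 0.5*sigma^2) * T) / (sigma * sqrt(T)) = 0.77046609
d2 = d1 - sigma * sqrt(T) = 0.40277057
exp(-rT) = 0.91028276; exp(-qT) = 1.00000000
C = S_0 * exp(-qT) * N(d1) - K * exp(-rT) * N(d2)
N(d1) = 0.77948827; N(d2) = 0.65644149
C = 23.0400 * 1.00000000 * 0.77948827 - 20.4000 * 0.91028276 * 0.65644149 = 5.7694

Answer: Price = 5.7694


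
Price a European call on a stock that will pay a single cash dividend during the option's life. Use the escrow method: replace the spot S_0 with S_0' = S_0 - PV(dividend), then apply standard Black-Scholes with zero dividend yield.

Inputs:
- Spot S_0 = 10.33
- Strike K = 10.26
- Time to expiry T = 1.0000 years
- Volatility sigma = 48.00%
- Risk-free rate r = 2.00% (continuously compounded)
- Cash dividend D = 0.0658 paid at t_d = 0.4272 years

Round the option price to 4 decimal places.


Answer: Price = 2.0329

Derivation:
PV(D) = D * exp(-r * t_d) = 0.0658 * 0.99149240 = 0.06524020
S_0' = S_0 - PV(D) = 10.3300 - 0.06524020 = 10.26475980
d1 = (ln(S_0'/K) + (r + sigma^2/2)*T) / (sigma*sqrt(T)) = 0.28263294
d2 = d1 - sigma*sqrt(T) = -0.19736706
exp(-rT) = 0.98019867
N(d1) = 0.61127089; N(d2) = 0.42177015
C = S_0' * N(d1) - K * exp(-rT) * N(d2) = 10.26475980 * 0.61127089 - 10.2600 * 0.98019867 * 0.42177015 = 2.0329


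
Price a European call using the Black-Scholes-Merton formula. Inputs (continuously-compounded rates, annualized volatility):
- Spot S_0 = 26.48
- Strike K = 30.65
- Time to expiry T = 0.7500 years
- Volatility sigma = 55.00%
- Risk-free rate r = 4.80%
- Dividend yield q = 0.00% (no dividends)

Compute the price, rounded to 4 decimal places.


d1 = (ln(S/K) + (r - q + 0.5*sigma^2) * T) / (sigma * sqrt(T)) = 0.00670685
d2 = d1 - sigma * sqrt(T) = -0.46960712
exp(-rT) = 0.96464029; exp(-qT) = 1.00000000
C = S_0 * exp(-qT) * N(d1) - K * exp(-rT) * N(d2)
N(d1) = 0.50267563; N(d2) = 0.31931787
C = 26.4800 * 1.00000000 * 0.50267563 - 30.6500 * 0.96464029 * 0.31931787 = 3.8698

Answer: Price = 3.8698


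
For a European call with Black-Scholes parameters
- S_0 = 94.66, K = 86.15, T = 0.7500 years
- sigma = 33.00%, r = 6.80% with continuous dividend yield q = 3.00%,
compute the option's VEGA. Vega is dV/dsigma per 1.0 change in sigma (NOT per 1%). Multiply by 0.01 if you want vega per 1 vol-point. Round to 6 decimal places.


d1 = 0.5722383102; d2 = 0.2864499269
phi(d1) = 0.3386910734; exp(-qT) = 0.9777512372; exp(-rT) = 0.9502786705
Vega = S * exp(-qT) * phi(d1) * sqrt(T) = 94.6600 * 0.9777512372 * 0.3386910734 * 0.8660254038 = 27.147463

Answer: Vega = 27.147463


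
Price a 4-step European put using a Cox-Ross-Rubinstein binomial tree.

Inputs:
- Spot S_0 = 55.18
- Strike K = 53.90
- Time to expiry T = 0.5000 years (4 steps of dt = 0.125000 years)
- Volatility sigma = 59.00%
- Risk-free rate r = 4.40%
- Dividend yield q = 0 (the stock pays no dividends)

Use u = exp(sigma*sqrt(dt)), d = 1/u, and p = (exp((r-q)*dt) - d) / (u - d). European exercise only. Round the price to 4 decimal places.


Answer: Price = V(0,0) = 7.4218

Derivation:
dt = T/N = 0.125000
u = exp(sigma*sqrt(dt)) = 1.231948; d = 1/u = 0.811723
p = (exp((r-q)*dt) - d) / (u - d) = 0.461163
Discount per step: exp(-r*dt) = 0.994515
Stock lattice S(k, i) with i counting down-moves:
  k=0: S(0,0) = 55.1800
  k=1: S(1,0) = 67.9789; S(1,1) = 44.7909
  k=2: S(2,0) = 83.7464; S(2,1) = 55.1800; S(2,2) = 36.3578
  k=3: S(3,0) = 103.1712; S(3,1) = 67.9789; S(3,2) = 44.7909; S(3,3) = 29.5124
  k=4: S(4,0) = 127.1016; S(4,1) = 83.7464; S(4,2) = 55.1800; S(4,3) = 36.3578; S(4,4) = 23.9559
Terminal payoffs V(N, i) = max(K - S_T, 0):
  V(4,0) = 0.000000; V(4,1) = 0.000000; V(4,2) = 0.000000; V(4,3) = 17.542243; V(4,4) = 29.944102
Backward induction: V(k, i) = exp(-r*dt) * [p * V(k+1, i) + (1-p) * V(k+1, i+1)].
  V(3,0) = exp(-r*dt) * [p*0.000000 + (1-p)*0.000000] = 0.000000
  V(3,1) = exp(-r*dt) * [p*0.000000 + (1-p)*0.000000] = 0.000000
  V(3,2) = exp(-r*dt) * [p*0.000000 + (1-p)*17.542243] = 9.400557
  V(3,3) = exp(-r*dt) * [p*17.542243 + (1-p)*29.944102] = 24.091947
  V(2,0) = exp(-r*dt) * [p*0.000000 + (1-p)*0.000000] = 0.000000
  V(2,1) = exp(-r*dt) * [p*0.000000 + (1-p)*9.400557] = 5.037581
  V(2,2) = exp(-r*dt) * [p*9.400557 + (1-p)*24.091947] = 17.221834
  V(1,0) = exp(-r*dt) * [p*0.000000 + (1-p)*5.037581] = 2.699544
  V(1,1) = exp(-r*dt) * [p*5.037581 + (1-p)*17.221834] = 11.539261
  V(0,0) = exp(-r*dt) * [p*2.699544 + (1-p)*11.539261] = 7.421775


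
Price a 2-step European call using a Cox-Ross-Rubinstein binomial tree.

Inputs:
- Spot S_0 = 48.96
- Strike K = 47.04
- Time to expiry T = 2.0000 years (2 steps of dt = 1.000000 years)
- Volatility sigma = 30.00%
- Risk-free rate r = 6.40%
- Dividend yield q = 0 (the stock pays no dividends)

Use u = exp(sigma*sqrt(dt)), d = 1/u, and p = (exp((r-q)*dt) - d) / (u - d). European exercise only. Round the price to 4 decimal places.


dt = T/N = 1.000000
u = exp(sigma*sqrt(dt)) = 1.349859; d = 1/u = 0.740818
p = (exp((r-q)*dt) - d) / (u - d) = 0.534076
Discount per step: exp(-r*dt) = 0.938005
Stock lattice S(k, i) with i counting down-moves:
  k=0: S(0,0) = 48.9600
  k=1: S(1,0) = 66.0891; S(1,1) = 36.2705
  k=2: S(2,0) = 89.2109; S(2,1) = 48.9600; S(2,2) = 26.8698
Terminal payoffs V(N, i) = max(S_T - K, 0):
  V(2,0) = 42.170936; V(2,1) = 1.920000; V(2,2) = 0.000000
Backward induction: V(k, i) = exp(-r*dt) * [p * V(k+1, i) + (1-p) * V(k+1, i+1)].
  V(1,0) = exp(-r*dt) * [p*42.170936 + (1-p)*1.920000] = 21.965332
  V(1,1) = exp(-r*dt) * [p*1.920000 + (1-p)*0.000000] = 0.961855
  V(0,0) = exp(-r*dt) * [p*21.965332 + (1-p)*0.961855] = 11.424259

Answer: Price = V(0,0) = 11.4243


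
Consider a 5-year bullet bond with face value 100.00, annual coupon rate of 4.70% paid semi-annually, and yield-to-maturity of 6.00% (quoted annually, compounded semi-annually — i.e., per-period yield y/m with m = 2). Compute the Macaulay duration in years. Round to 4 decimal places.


Answer: Macaulay duration = 4.4967 years

Derivation:
Coupon per period c = face * coupon_rate / m = 2.350000
Periods per year m = 2; per-period yield y/m = 0.030000
Number of cashflows N = 10
Cashflows (t years, CF_t, discount factor 1/(1+y/m)^(m*t), PV):
  t = 0.5000: CF_t = 2.350000, DF = 0.970874, PV = 2.281553
  t = 1.0000: CF_t = 2.350000, DF = 0.942596, PV = 2.215100
  t = 1.5000: CF_t = 2.350000, DF = 0.915142, PV = 2.150583
  t = 2.0000: CF_t = 2.350000, DF = 0.888487, PV = 2.087945
  t = 2.5000: CF_t = 2.350000, DF = 0.862609, PV = 2.027131
  t = 3.0000: CF_t = 2.350000, DF = 0.837484, PV = 1.968088
  t = 3.5000: CF_t = 2.350000, DF = 0.813092, PV = 1.910765
  t = 4.0000: CF_t = 2.350000, DF = 0.789409, PV = 1.855112
  t = 4.5000: CF_t = 2.350000, DF = 0.766417, PV = 1.801079
  t = 5.0000: CF_t = 102.350000, DF = 0.744094, PV = 76.158012
Price P = sum_t PV_t = 94.455368
Macaulay numerator sum_t t * PV_t:
  t * PV_t at t = 0.5000: 1.140777
  t * PV_t at t = 1.0000: 2.215100
  t * PV_t at t = 1.5000: 3.225874
  t * PV_t at t = 2.0000: 4.175889
  t * PV_t at t = 2.5000: 5.067827
  t * PV_t at t = 3.0000: 5.904264
  t * PV_t at t = 3.5000: 6.687678
  t * PV_t at t = 4.0000: 7.420447
  t * PV_t at t = 4.5000: 8.104857
  t * PV_t at t = 5.0000: 380.790061
Macaulay duration D = (sum_t t * PV_t) / P = 424.732774 / 94.455368 = 4.496650


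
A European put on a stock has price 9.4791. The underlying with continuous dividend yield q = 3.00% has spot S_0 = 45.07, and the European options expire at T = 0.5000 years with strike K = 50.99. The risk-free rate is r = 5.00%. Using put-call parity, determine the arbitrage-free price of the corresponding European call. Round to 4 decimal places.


Answer: Call price = 4.1470

Derivation:
Put-call parity: C - P = S_0 * exp(-qT) - K * exp(-rT).
S_0 * exp(-qT) = 45.0700 * 0.98511194 = 44.39899512
K * exp(-rT) = 50.9900 * 0.97530991 = 49.73105241
C = P + S*exp(-qT) - K*exp(-rT)
C = 9.4791 + 44.39899512 - 49.73105241 = 4.1470


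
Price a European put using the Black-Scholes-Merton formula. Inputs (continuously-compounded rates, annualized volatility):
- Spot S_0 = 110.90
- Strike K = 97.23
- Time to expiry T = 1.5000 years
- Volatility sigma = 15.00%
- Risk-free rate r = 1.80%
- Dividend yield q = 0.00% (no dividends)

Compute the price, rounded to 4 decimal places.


Answer: Price = 2.0166

Derivation:
d1 = (ln(S/K) + (r - q + 0.5*sigma^2) * T) / (sigma * sqrt(T)) = 0.95489051
d2 = d1 - sigma * sqrt(T) = 0.77117878
exp(-rT) = 0.97336124; exp(-qT) = 1.00000000
P = K * exp(-rT) * N(-d2) - S_0 * exp(-qT) * N(-d1)
N(-d1) = 0.16981653; N(-d2) = 0.22030048
P = 97.2300 * 0.97336124 * 0.22030048 - 110.9000 * 1.00000000 * 0.16981653 = 2.0166


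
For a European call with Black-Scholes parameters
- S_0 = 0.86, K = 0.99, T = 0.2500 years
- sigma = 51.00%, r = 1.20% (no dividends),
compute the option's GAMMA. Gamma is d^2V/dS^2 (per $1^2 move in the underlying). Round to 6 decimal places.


Answer: Gamma = 1.670596

Derivation:
d1 = -0.4127845250; d2 = -0.6677845250
phi(d1) = 0.3663617428; exp(-qT) = 1.0000000000; exp(-rT) = 0.9970044955
Gamma = exp(-qT) * phi(d1) / (S * sigma * sqrt(T)) = 1.0000000000 * 0.3663617428 / (0.8600 * 0.5100 * 0.5000000000) = 1.670596


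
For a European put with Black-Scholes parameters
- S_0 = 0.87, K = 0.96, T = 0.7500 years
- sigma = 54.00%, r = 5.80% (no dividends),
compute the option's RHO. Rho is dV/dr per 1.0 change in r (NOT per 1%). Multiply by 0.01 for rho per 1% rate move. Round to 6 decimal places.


Answer: Rho = -0.439338

Derivation:
d1 = 0.1163466152; d2 = -0.3513071028
phi(d1) = 0.3962512494; exp(-qT) = 1.0000000000; exp(-rT) = 0.9574325541
N(-d2) = 0.6373210166
Rho = -K*T*exp(-rT)*N(-d2) = -0.9600 * 0.7500 * 0.9574325541 * 0.6373210166 = -0.439338


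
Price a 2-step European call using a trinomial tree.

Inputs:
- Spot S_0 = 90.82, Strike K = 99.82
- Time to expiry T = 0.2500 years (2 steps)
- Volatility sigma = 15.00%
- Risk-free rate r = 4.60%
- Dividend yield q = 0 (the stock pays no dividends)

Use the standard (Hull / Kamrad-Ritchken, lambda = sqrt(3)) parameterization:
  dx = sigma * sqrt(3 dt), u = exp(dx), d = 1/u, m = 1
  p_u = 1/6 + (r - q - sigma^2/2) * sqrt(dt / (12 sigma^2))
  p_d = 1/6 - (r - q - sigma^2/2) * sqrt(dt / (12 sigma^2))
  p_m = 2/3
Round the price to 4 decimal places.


dt = T/N = 0.125000; dx = sigma*sqrt(3*dt) = 0.091856
u = exp(dx) = 1.096207; d = 1/u = 0.912237
p_u = 0.190311, p_m = 0.666667, p_d = 0.143022
Discount per step: exp(-r*dt) = 0.994266
Stock lattice S(k, j) with j the centered position index:
  k=0: S(0,+0) = 90.8200
  k=1: S(1,-1) = 82.8493; S(1,+0) = 90.8200; S(1,+1) = 99.5575
  k=2: S(2,-2) = 75.5782; S(2,-1) = 82.8493; S(2,+0) = 90.8200; S(2,+1) = 99.5575; S(2,+2) = 109.1356
Terminal payoffs V(N, j) = max(S_T - K, 0):
  V(2,-2) = 0.000000; V(2,-1) = 0.000000; V(2,+0) = 0.000000; V(2,+1) = 0.000000; V(2,+2) = 9.315612
Backward induction: V(k, j) = exp(-r*dt) * [p_u * V(k+1, j+1) + p_m * V(k+1, j) + p_d * V(k+1, j-1)]
  V(1,-1) = exp(-r*dt) * [p_u*0.000000 + p_m*0.000000 + p_d*0.000000] = 0.000000
  V(1,+0) = exp(-r*dt) * [p_u*0.000000 + p_m*0.000000 + p_d*0.000000] = 0.000000
  V(1,+1) = exp(-r*dt) * [p_u*9.315612 + p_m*0.000000 + p_d*0.000000] = 1.762699
  V(0,+0) = exp(-r*dt) * [p_u*1.762699 + p_m*0.000000 + p_d*0.000000] = 0.333538

Answer: Price = V(0,0) = 0.3335


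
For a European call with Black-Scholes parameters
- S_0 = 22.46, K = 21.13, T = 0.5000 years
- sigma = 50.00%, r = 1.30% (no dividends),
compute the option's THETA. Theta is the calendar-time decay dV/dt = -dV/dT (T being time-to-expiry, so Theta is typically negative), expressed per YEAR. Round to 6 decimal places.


d1 = 0.3678146530; d2 = 0.0142612624
phi(d1) = 0.3728487854; exp(-qT) = 1.0000000000; exp(-rT) = 0.9935210793
Theta = -S*exp(-qT)*phi(d1)*sigma/(2*sqrt(T)) - r*K*exp(-rT)*N(d2) + q*S*exp(-qT)*N(d1)
N(d1) = 0.6434942789; N(d2) = 0.5056892277; sqrt(T) = 0.7071067812
Term 1 = -22.4600 * 1.0000000000 * 0.3728487854 * 0.5000 / (2 * 0.7071067812) = -2.9607210476
Term 2 = -0.0130 * 21.1300 * 0.9935210793 * 0.5056892277 = -0.1380078015
Term 3 = 0 (no dividend yield, q = 0)
Theta = -2.9607210476 + (-0.1380078015) + (0.0000000000) = -3.098729

Answer: Theta = -3.098729


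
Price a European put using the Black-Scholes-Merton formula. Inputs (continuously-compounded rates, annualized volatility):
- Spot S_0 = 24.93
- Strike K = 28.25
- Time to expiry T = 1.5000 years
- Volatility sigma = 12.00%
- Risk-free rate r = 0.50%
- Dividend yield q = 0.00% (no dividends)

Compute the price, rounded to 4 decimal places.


Answer: Price = 3.5756

Derivation:
d1 = (ln(S/K) + (r - q + 0.5*sigma^2) * T) / (sigma * sqrt(T)) = -0.72614824
d2 = d1 - sigma * sqrt(T) = -0.87311763
exp(-rT) = 0.99252805; exp(-qT) = 1.00000000
P = K * exp(-rT) * N(-d2) - S_0 * exp(-qT) * N(-d1)
N(-d1) = 0.76612605; N(-d2) = 0.80870052
P = 28.2500 * 0.99252805 * 0.80870052 - 24.9300 * 1.00000000 * 0.76612605 = 3.5756


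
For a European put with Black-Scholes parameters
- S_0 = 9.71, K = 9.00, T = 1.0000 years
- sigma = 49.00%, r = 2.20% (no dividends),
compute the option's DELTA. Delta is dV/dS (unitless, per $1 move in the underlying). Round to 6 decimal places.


d1 = 0.4448606224; d2 = -0.0451393776
phi(d1) = 0.3613569529; exp(-qT) = 1.0000000000; exp(-rT) = 0.9782402351
N(-d1) = 0.3282102406
Delta = -exp(-qT) * N(-d1) = -1.0000000000 * 0.3282102406 = -0.328210

Answer: Delta = -0.328210


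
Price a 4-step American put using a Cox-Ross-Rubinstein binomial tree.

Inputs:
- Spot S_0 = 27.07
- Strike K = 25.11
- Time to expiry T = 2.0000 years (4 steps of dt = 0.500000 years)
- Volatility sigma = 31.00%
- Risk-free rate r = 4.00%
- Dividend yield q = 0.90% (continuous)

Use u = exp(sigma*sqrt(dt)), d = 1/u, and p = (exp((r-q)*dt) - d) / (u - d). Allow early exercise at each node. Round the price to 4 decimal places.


Answer: Price = V(0,0) = 2.9314

Derivation:
dt = T/N = 0.500000
u = exp(sigma*sqrt(dt)) = 1.245084; d = 1/u = 0.803159
p = (exp((r-q)*dt) - d) / (u - d) = 0.480765
Discount per step: exp(-r*dt) = 0.980199
Stock lattice S(k, i) with i counting down-moves:
  k=0: S(0,0) = 27.0700
  k=1: S(1,0) = 33.7044; S(1,1) = 21.7415
  k=2: S(2,0) = 41.9648; S(2,1) = 27.0700; S(2,2) = 17.4619
  k=3: S(3,0) = 52.2498; S(3,1) = 33.7044; S(3,2) = 21.7415; S(3,3) = 14.0247
  k=4: S(4,0) = 65.0554; S(4,1) = 41.9648; S(4,2) = 27.0700; S(4,3) = 17.4619; S(4,4) = 11.2640
Terminal payoffs V(N, i) = max(K - S_T, 0):
  V(4,0) = 0.000000; V(4,1) = 0.000000; V(4,2) = 0.000000; V(4,3) = 7.648126; V(4,4) = 13.845979
Backward induction: V(k, i) = exp(-r*dt) * [p * V(k+1, i) + (1-p) * V(k+1, i+1)]; then take max(V_cont, immediate exercise) for American.
  V(3,0) = exp(-r*dt) * [p*0.000000 + (1-p)*0.000000] = 0.000000; exercise = 0.000000; V(3,0) = max -> 0.000000
  V(3,1) = exp(-r*dt) * [p*0.000000 + (1-p)*0.000000] = 0.000000; exercise = 0.000000; V(3,1) = max -> 0.000000
  V(3,2) = exp(-r*dt) * [p*0.000000 + (1-p)*7.648126] = 3.892543; exercise = 3.368497; V(3,2) = max -> 3.892543
  V(3,3) = exp(-r*dt) * [p*7.648126 + (1-p)*13.845979] = 10.651104; exercise = 11.085346; V(3,3) = max -> 11.085346
  V(2,0) = exp(-r*dt) * [p*0.000000 + (1-p)*0.000000] = 0.000000; exercise = 0.000000; V(2,0) = max -> 0.000000
  V(2,1) = exp(-r*dt) * [p*0.000000 + (1-p)*3.892543] = 1.981125; exercise = 0.000000; V(2,1) = max -> 1.981125
  V(2,2) = exp(-r*dt) * [p*3.892543 + (1-p)*11.085346] = 7.476270; exercise = 7.648126; V(2,2) = max -> 7.648126
  V(1,0) = exp(-r*dt) * [p*0.000000 + (1-p)*1.981125] = 1.008301; exercise = 0.000000; V(1,0) = max -> 1.008301
  V(1,1) = exp(-r*dt) * [p*1.981125 + (1-p)*7.648126] = 4.826138; exercise = 3.368497; V(1,1) = max -> 4.826138
  V(0,0) = exp(-r*dt) * [p*1.008301 + (1-p)*4.826138] = 2.931438; exercise = 0.000000; V(0,0) = max -> 2.931438


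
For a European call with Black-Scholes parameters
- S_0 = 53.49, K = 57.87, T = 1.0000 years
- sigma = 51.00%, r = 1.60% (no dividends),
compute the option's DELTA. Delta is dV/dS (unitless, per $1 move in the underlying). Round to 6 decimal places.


d1 = 0.1320502058; d2 = -0.3779497942
phi(d1) = 0.3954791696; exp(-qT) = 1.0000000000; exp(-rT) = 0.9841273201
N(d1) = 0.5525277095
Delta = exp(-qT) * N(d1) = 1.0000000000 * 0.5525277095 = 0.552528

Answer: Delta = 0.552528


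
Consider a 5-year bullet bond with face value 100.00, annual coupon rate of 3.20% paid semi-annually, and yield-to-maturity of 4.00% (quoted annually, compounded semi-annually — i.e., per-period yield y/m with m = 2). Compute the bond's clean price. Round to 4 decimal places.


Answer: Price = 96.4070

Derivation:
Coupon per period c = face * coupon_rate / m = 1.600000
Periods per year m = 2; per-period yield y/m = 0.020000
Number of cashflows N = 10
Cashflows (t years, CF_t, discount factor 1/(1+y/m)^(m*t), PV):
  t = 0.5000: CF_t = 1.600000, DF = 0.980392, PV = 1.568627
  t = 1.0000: CF_t = 1.600000, DF = 0.961169, PV = 1.537870
  t = 1.5000: CF_t = 1.600000, DF = 0.942322, PV = 1.507716
  t = 2.0000: CF_t = 1.600000, DF = 0.923845, PV = 1.478153
  t = 2.5000: CF_t = 1.600000, DF = 0.905731, PV = 1.449169
  t = 3.0000: CF_t = 1.600000, DF = 0.887971, PV = 1.420754
  t = 3.5000: CF_t = 1.600000, DF = 0.870560, PV = 1.392896
  t = 4.0000: CF_t = 1.600000, DF = 0.853490, PV = 1.365585
  t = 4.5000: CF_t = 1.600000, DF = 0.836755, PV = 1.338808
  t = 5.0000: CF_t = 101.600000, DF = 0.820348, PV = 83.347387
Price P = sum_t PV_t = 96.406966


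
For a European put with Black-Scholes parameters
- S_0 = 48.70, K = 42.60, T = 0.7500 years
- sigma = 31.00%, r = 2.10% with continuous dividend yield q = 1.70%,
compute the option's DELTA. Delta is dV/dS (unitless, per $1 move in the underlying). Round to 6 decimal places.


d1 = 0.6438844003; d2 = 0.3754165252
phi(d1) = 0.3242527114; exp(-qT) = 0.9873309369; exp(-rT) = 0.9843733826
N(-d1) = 0.2598251991
Delta = -exp(-qT) * N(-d1) = -0.9873309369 * 0.2598251991 = -0.256533

Answer: Delta = -0.256533


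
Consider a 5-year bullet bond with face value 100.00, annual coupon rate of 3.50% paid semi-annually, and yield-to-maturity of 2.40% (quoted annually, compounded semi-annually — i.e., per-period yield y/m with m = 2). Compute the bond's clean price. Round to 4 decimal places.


Answer: Price = 105.1538

Derivation:
Coupon per period c = face * coupon_rate / m = 1.750000
Periods per year m = 2; per-period yield y/m = 0.012000
Number of cashflows N = 10
Cashflows (t years, CF_t, discount factor 1/(1+y/m)^(m*t), PV):
  t = 0.5000: CF_t = 1.750000, DF = 0.988142, PV = 1.729249
  t = 1.0000: CF_t = 1.750000, DF = 0.976425, PV = 1.708744
  t = 1.5000: CF_t = 1.750000, DF = 0.964847, PV = 1.688482
  t = 2.0000: CF_t = 1.750000, DF = 0.953406, PV = 1.668461
  t = 2.5000: CF_t = 1.750000, DF = 0.942101, PV = 1.648677
  t = 3.0000: CF_t = 1.750000, DF = 0.930930, PV = 1.629127
  t = 3.5000: CF_t = 1.750000, DF = 0.919891, PV = 1.609809
  t = 4.0000: CF_t = 1.750000, DF = 0.908983, PV = 1.590721
  t = 4.5000: CF_t = 1.750000, DF = 0.898205, PV = 1.571858
  t = 5.0000: CF_t = 101.750000, DF = 0.887554, PV = 90.308638
Price P = sum_t PV_t = 105.153767


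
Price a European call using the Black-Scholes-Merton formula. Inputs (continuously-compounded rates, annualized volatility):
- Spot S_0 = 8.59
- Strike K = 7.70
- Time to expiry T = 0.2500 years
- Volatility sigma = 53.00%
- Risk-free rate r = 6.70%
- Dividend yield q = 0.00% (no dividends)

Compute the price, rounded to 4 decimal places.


Answer: Price = 1.4548

Derivation:
d1 = (ln(S/K) + (r - q + 0.5*sigma^2) * T) / (sigma * sqrt(T)) = 0.60845625
d2 = d1 - sigma * sqrt(T) = 0.34345625
exp(-rT) = 0.98338950; exp(-qT) = 1.00000000
C = S_0 * exp(-qT) * N(d1) - K * exp(-rT) * N(d2)
N(d1) = 0.72855754; N(d2) = 0.63437238
C = 8.5900 * 1.00000000 * 0.72855754 - 7.7000 * 0.98338950 * 0.63437238 = 1.4548


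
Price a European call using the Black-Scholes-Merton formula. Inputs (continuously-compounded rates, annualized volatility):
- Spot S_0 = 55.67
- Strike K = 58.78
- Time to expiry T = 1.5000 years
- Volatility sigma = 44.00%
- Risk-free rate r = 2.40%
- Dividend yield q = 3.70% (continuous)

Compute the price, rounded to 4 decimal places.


Answer: Price = 9.7030

Derivation:
d1 = (ln(S/K) + (r - q + 0.5*sigma^2) * T) / (sigma * sqrt(T)) = 0.13238331
d2 = d1 - sigma * sqrt(T) = -0.40650444
exp(-rT) = 0.96464029; exp(-qT) = 0.94601202
C = S_0 * exp(-qT) * N(d1) - K * exp(-rT) * N(d2)
N(d1) = 0.55265944; N(d2) = 0.34218600
C = 55.6700 * 0.94601202 * 0.55265944 - 58.7800 * 0.96464029 * 0.34218600 = 9.7030


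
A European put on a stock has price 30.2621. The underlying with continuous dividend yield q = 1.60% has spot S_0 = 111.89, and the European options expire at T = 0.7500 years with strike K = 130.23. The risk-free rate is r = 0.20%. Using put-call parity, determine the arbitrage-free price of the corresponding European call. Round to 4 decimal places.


Answer: Call price = 10.7826

Derivation:
Put-call parity: C - P = S_0 * exp(-qT) - K * exp(-rT).
S_0 * exp(-qT) = 111.8900 * 0.98807171 = 110.55534395
K * exp(-rT) = 130.2300 * 0.99850112 = 130.03480144
C = P + S*exp(-qT) - K*exp(-rT)
C = 30.2621 + 110.55534395 - 130.03480144 = 10.7826


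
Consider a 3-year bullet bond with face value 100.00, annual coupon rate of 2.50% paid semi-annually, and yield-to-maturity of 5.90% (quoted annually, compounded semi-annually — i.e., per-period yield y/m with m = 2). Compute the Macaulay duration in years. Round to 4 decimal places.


Coupon per period c = face * coupon_rate / m = 1.250000
Periods per year m = 2; per-period yield y/m = 0.029500
Number of cashflows N = 6
Cashflows (t years, CF_t, discount factor 1/(1+y/m)^(m*t), PV):
  t = 0.5000: CF_t = 1.250000, DF = 0.971345, PV = 1.214182
  t = 1.0000: CF_t = 1.250000, DF = 0.943512, PV = 1.179390
  t = 1.5000: CF_t = 1.250000, DF = 0.916476, PV = 1.145595
  t = 2.0000: CF_t = 1.250000, DF = 0.890214, PV = 1.112768
  t = 2.5000: CF_t = 1.250000, DF = 0.864706, PV = 1.080882
  t = 3.0000: CF_t = 101.250000, DF = 0.839928, PV = 85.042678
Price P = sum_t PV_t = 90.775493
Macaulay numerator sum_t t * PV_t:
  t * PV_t at t = 0.5000: 0.607091
  t * PV_t at t = 1.0000: 1.179390
  t * PV_t at t = 1.5000: 1.718392
  t * PV_t at t = 2.0000: 2.225536
  t * PV_t at t = 2.5000: 2.702205
  t * PV_t at t = 3.0000: 255.128033
Macaulay duration D = (sum_t t * PV_t) / P = 263.560646 / 90.775493 = 2.903434

Answer: Macaulay duration = 2.9034 years


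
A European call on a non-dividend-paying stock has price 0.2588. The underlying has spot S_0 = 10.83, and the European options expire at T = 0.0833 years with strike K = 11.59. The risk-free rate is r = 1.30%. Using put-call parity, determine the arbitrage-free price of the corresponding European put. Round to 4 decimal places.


Answer: Put price = 1.0063

Derivation:
Put-call parity: C - P = S_0 * exp(-qT) - K * exp(-rT).
S_0 * exp(-qT) = 10.8300 * 1.00000000 = 10.83000000
K * exp(-rT) = 11.5900 * 0.99891769 = 11.57745598
P = C - S*exp(-qT) + K*exp(-rT)
P = 0.2588 - 10.83000000 + 11.57745598 = 1.0063


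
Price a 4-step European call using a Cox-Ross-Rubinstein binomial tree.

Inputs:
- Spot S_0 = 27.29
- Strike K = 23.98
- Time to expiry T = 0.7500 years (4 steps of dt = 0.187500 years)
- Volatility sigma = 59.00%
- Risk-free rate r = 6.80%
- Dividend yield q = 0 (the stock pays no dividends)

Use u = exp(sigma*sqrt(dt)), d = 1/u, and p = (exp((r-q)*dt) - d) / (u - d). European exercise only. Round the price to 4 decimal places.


Answer: Price = V(0,0) = 7.7206

Derivation:
dt = T/N = 0.187500
u = exp(sigma*sqrt(dt)) = 1.291078; d = 1/u = 0.774547
p = (exp((r-q)*dt) - d) / (u - d) = 0.461318
Discount per step: exp(-r*dt) = 0.987331
Stock lattice S(k, i) with i counting down-moves:
  k=0: S(0,0) = 27.2900
  k=1: S(1,0) = 35.2335; S(1,1) = 21.1374
  k=2: S(2,0) = 45.4892; S(2,1) = 27.2900; S(2,2) = 16.3719
  k=3: S(3,0) = 58.7301; S(3,1) = 35.2335; S(3,2) = 21.1374; S(3,3) = 12.6808
  k=4: S(4,0) = 75.8252; S(4,1) = 45.4892; S(4,2) = 27.2900; S(4,3) = 16.3719; S(4,4) = 9.8219
Terminal payoffs V(N, i) = max(S_T - K, 0):
  V(4,0) = 51.845171; V(4,1) = 21.509218; V(4,2) = 3.310000; V(4,3) = 0.000000; V(4,4) = 0.000000
Backward induction: V(k, i) = exp(-r*dt) * [p * V(k+1, i) + (1-p) * V(k+1, i+1)].
  V(3,0) = exp(-r*dt) * [p*51.845171 + (1-p)*21.509218] = 35.053930
  V(3,1) = exp(-r*dt) * [p*21.509218 + (1-p)*3.310000] = 11.557322
  V(3,2) = exp(-r*dt) * [p*3.310000 + (1-p)*0.000000] = 1.507616
  V(3,3) = exp(-r*dt) * [p*0.000000 + (1-p)*0.000000] = 0.000000
  V(2,0) = exp(-r*dt) * [p*35.053930 + (1-p)*11.557322] = 22.112977
  V(2,1) = exp(-r*dt) * [p*11.557322 + (1-p)*1.507616] = 6.065888
  V(2,2) = exp(-r*dt) * [p*1.507616 + (1-p)*0.000000] = 0.686679
  V(1,0) = exp(-r*dt) * [p*22.112977 + (1-p)*6.065888] = 13.298058
  V(1,1) = exp(-r*dt) * [p*6.065888 + (1-p)*0.686679] = 3.128065
  V(0,0) = exp(-r*dt) * [p*13.298058 + (1-p)*3.128065] = 7.720595


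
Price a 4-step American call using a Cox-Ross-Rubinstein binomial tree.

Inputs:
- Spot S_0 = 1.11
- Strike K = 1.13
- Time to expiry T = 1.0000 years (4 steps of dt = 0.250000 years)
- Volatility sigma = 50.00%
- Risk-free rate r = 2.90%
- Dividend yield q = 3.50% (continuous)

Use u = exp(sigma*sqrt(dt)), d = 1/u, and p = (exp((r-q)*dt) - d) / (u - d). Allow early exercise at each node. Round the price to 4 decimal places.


Answer: Price = V(0,0) = 0.1937

Derivation:
dt = T/N = 0.250000
u = exp(sigma*sqrt(dt)) = 1.284025; d = 1/u = 0.778801
p = (exp((r-q)*dt) - d) / (u - d) = 0.434857
Discount per step: exp(-r*dt) = 0.992776
Stock lattice S(k, i) with i counting down-moves:
  k=0: S(0,0) = 1.1100
  k=1: S(1,0) = 1.4253; S(1,1) = 0.8645
  k=2: S(2,0) = 1.8301; S(2,1) = 1.1100; S(2,2) = 0.6732
  k=3: S(3,0) = 2.3499; S(3,1) = 1.4253; S(3,2) = 0.8645; S(3,3) = 0.5243
  k=4: S(4,0) = 3.0173; S(4,1) = 1.8301; S(4,2) = 1.1100; S(4,3) = 0.6732; S(4,4) = 0.4083
Terminal payoffs V(N, i) = max(S_T - K, 0):
  V(4,0) = 1.887293; V(4,1) = 0.700081; V(4,2) = 0.000000; V(4,3) = 0.000000; V(4,4) = 0.000000
Backward induction: V(k, i) = exp(-r*dt) * [p * V(k+1, i) + (1-p) * V(k+1, i+1)]; then take max(V_cont, immediate exercise) for American.
  V(3,0) = exp(-r*dt) * [p*1.887293 + (1-p)*0.700081] = 1.207561; exercise = 1.219870; V(3,0) = max -> 1.219870
  V(3,1) = exp(-r*dt) * [p*0.700081 + (1-p)*0.000000] = 0.302236; exercise = 0.295268; V(3,1) = max -> 0.302236
  V(3,2) = exp(-r*dt) * [p*0.000000 + (1-p)*0.000000] = 0.000000; exercise = 0.000000; V(3,2) = max -> 0.000000
  V(3,3) = exp(-r*dt) * [p*0.000000 + (1-p)*0.000000] = 0.000000; exercise = 0.000000; V(3,3) = max -> 0.000000
  V(2,0) = exp(-r*dt) * [p*1.219870 + (1-p)*0.302236] = 0.696209; exercise = 0.700081; V(2,0) = max -> 0.700081
  V(2,1) = exp(-r*dt) * [p*0.302236 + (1-p)*0.000000] = 0.130480; exercise = 0.000000; V(2,1) = max -> 0.130480
  V(2,2) = exp(-r*dt) * [p*0.000000 + (1-p)*0.000000] = 0.000000; exercise = 0.000000; V(2,2) = max -> 0.000000
  V(1,0) = exp(-r*dt) * [p*0.700081 + (1-p)*0.130480] = 0.375443; exercise = 0.295268; V(1,0) = max -> 0.375443
  V(1,1) = exp(-r*dt) * [p*0.130480 + (1-p)*0.000000] = 0.056330; exercise = 0.000000; V(1,1) = max -> 0.056330
  V(0,0) = exp(-r*dt) * [p*0.375443 + (1-p)*0.056330] = 0.193689; exercise = 0.000000; V(0,0) = max -> 0.193689


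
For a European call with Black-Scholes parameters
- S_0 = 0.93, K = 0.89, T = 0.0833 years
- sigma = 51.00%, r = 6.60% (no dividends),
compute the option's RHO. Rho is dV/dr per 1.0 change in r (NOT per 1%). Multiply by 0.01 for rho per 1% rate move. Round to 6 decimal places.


d1 = 0.4096208521; d2 = 0.2624259813
phi(d1) = 0.3668386569; exp(-qT) = 1.0000000000; exp(-rT) = 0.9945172852
N(d2) = 0.6035034779
Rho = K*T*exp(-rT)*N(d2) = 0.8900 * 0.0833 * 0.9945172852 * 0.6035034779 = 0.044497

Answer: Rho = 0.044497


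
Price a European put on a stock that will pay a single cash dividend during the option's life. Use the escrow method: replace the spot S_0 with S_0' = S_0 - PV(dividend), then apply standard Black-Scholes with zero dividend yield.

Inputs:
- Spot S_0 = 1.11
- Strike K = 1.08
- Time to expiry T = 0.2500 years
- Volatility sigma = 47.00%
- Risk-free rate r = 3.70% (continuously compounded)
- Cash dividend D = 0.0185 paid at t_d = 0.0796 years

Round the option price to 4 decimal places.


PV(D) = D * exp(-r * t_d) = 0.0185 * 0.99705913 = 0.01844559
S_0' = S_0 - PV(D) = 1.1100 - 0.01844559 = 1.09155441
d1 = (ln(S_0'/K) + (r + sigma^2/2)*T) / (sigma*sqrt(T)) = 0.20214553
d2 = d1 - sigma*sqrt(T) = -0.03285447
exp(-rT) = 0.99079265
N(-d1) = 0.41990148; N(-d2) = 0.51310468
P = K * exp(-rT) * N(-d2) - S_0' * N(-d1) = 1.0800 * 0.99079265 * 0.51310468 - 1.09155441 * 0.41990148 = 0.0907

Answer: Price = 0.0907


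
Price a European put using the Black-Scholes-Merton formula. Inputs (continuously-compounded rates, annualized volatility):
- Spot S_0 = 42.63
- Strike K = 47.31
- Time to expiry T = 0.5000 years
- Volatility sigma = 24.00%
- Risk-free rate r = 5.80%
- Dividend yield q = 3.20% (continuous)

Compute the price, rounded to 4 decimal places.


Answer: Price = 5.3920

Derivation:
d1 = (ln(S/K) + (r - q + 0.5*sigma^2) * T) / (sigma * sqrt(T)) = -0.45233302
d2 = d1 - sigma * sqrt(T) = -0.62203865
exp(-rT) = 0.97141646; exp(-qT) = 0.98412732
P = K * exp(-rT) * N(-d2) - S_0 * exp(-qT) * N(-d1)
N(-d1) = 0.67448545; N(-d2) = 0.73304177
P = 47.3100 * 0.97141646 * 0.73304177 - 42.6300 * 0.98412732 * 0.67448545 = 5.3920


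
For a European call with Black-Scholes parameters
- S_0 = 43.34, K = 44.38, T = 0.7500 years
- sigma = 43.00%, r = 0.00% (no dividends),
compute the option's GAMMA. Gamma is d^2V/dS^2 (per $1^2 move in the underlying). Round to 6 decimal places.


d1 = 0.1225179662; d2 = -0.2498729574
phi(d1) = 0.3959592967; exp(-qT) = 1.0000000000; exp(-rT) = 1.0000000000
Gamma = exp(-qT) * phi(d1) / (S * sigma * sqrt(T)) = 1.0000000000 * 0.3959592967 / (43.3400 * 0.4300 * 0.8660254038) = 0.024534

Answer: Gamma = 0.024534


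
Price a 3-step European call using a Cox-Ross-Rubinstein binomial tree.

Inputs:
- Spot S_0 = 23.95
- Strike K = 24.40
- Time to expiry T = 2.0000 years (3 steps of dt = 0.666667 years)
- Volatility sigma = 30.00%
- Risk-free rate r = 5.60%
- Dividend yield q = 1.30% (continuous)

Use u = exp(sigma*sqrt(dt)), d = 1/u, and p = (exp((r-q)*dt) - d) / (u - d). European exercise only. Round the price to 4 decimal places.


Answer: Price = V(0,0) = 4.8862

Derivation:
dt = T/N = 0.666667
u = exp(sigma*sqrt(dt)) = 1.277556; d = 1/u = 0.782744
p = (exp((r-q)*dt) - d) / (u - d) = 0.497840
Discount per step: exp(-r*dt) = 0.963355
Stock lattice S(k, i) with i counting down-moves:
  k=0: S(0,0) = 23.9500
  k=1: S(1,0) = 30.5975; S(1,1) = 18.7467
  k=2: S(2,0) = 39.0900; S(2,1) = 23.9500; S(2,2) = 14.6739
  k=3: S(3,0) = 49.9396; S(3,1) = 30.5975; S(3,2) = 18.7467; S(3,3) = 11.4859
Terminal payoffs V(N, i) = max(S_T - K, 0):
  V(3,0) = 25.539649; V(3,1) = 6.197469; V(3,2) = 0.000000; V(3,3) = 0.000000
Backward induction: V(k, i) = exp(-r*dt) * [p * V(k+1, i) + (1-p) * V(k+1, i+1)].
  V(2,0) = exp(-r*dt) * [p*25.539649 + (1-p)*6.197469] = 15.246807
  V(2,1) = exp(-r*dt) * [p*6.197469 + (1-p)*0.000000] = 2.972285
  V(2,2) = exp(-r*dt) * [p*0.000000 + (1-p)*0.000000] = 0.000000
  V(1,0) = exp(-r*dt) * [p*15.246807 + (1-p)*2.972285] = 8.750185
  V(1,1) = exp(-r*dt) * [p*2.972285 + (1-p)*0.000000] = 1.425498
  V(0,0) = exp(-r*dt) * [p*8.750185 + (1-p)*1.425498] = 4.886156


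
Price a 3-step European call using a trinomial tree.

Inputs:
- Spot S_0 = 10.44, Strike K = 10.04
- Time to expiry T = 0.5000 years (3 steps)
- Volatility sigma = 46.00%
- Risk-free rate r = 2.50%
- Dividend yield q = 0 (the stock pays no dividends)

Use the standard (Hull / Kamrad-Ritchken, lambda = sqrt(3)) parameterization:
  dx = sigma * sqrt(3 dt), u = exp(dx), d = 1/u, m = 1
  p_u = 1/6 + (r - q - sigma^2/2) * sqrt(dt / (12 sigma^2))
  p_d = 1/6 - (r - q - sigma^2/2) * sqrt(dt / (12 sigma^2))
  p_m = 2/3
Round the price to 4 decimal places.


Answer: Price = V(0,0) = 1.5344

Derivation:
dt = T/N = 0.166667; dx = sigma*sqrt(3*dt) = 0.325269
u = exp(dx) = 1.384403; d = 1/u = 0.722333
p_u = 0.145966, p_m = 0.666667, p_d = 0.187367
Discount per step: exp(-r*dt) = 0.995842
Stock lattice S(k, j) with j the centered position index:
  k=0: S(0,+0) = 10.4400
  k=1: S(1,-1) = 7.5412; S(1,+0) = 10.4400; S(1,+1) = 14.4532
  k=2: S(2,-2) = 5.4472; S(2,-1) = 7.5412; S(2,+0) = 10.4400; S(2,+1) = 14.4532; S(2,+2) = 20.0090
  k=3: S(3,-3) = 3.9347; S(3,-2) = 5.4472; S(3,-1) = 7.5412; S(3,+0) = 10.4400; S(3,+1) = 14.4532; S(3,+2) = 20.0090; S(3,+3) = 27.7005
Terminal payoffs V(N, j) = max(S_T - K, 0):
  V(3,-3) = 0.000000; V(3,-2) = 0.000000; V(3,-1) = 0.000000; V(3,+0) = 0.400000; V(3,+1) = 4.413169; V(3,+2) = 9.969013; V(3,+3) = 17.660541
Backward induction: V(k, j) = exp(-r*dt) * [p_u * V(k+1, j+1) + p_m * V(k+1, j) + p_d * V(k+1, j-1)]
  V(2,-2) = exp(-r*dt) * [p_u*0.000000 + p_m*0.000000 + p_d*0.000000] = 0.000000
  V(2,-1) = exp(-r*dt) * [p_u*0.400000 + p_m*0.000000 + p_d*0.000000] = 0.058144
  V(2,+0) = exp(-r*dt) * [p_u*4.413169 + p_m*0.400000 + p_d*0.000000] = 0.907051
  V(2,+1) = exp(-r*dt) * [p_u*9.969013 + p_m*4.413169 + p_d*0.400000] = 4.453600
  V(2,+2) = exp(-r*dt) * [p_u*17.660541 + p_m*9.969013 + p_d*4.413169] = 10.008938
  V(1,-1) = exp(-r*dt) * [p_u*0.907051 + p_m*0.058144 + p_d*0.000000] = 0.170449
  V(1,+0) = exp(-r*dt) * [p_u*4.453600 + p_m*0.907051 + p_d*0.058144] = 1.260406
  V(1,+1) = exp(-r*dt) * [p_u*10.008938 + p_m*4.453600 + p_d*0.907051] = 4.580855
  V(0,+0) = exp(-r*dt) * [p_u*4.580855 + p_m*1.260406 + p_d*0.170449] = 1.534449


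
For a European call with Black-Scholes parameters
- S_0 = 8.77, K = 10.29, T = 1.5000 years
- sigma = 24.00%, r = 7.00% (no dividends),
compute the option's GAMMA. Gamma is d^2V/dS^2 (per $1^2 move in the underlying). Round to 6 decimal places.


d1 = -0.0395856031; d2 = -0.3335243723
phi(d1) = 0.3986298276; exp(-qT) = 1.0000000000; exp(-rT) = 0.9003245226
Gamma = exp(-qT) * phi(d1) / (S * sigma * sqrt(T)) = 1.0000000000 * 0.3986298276 / (8.7700 * 0.2400 * 1.2247448714) = 0.154637

Answer: Gamma = 0.154637


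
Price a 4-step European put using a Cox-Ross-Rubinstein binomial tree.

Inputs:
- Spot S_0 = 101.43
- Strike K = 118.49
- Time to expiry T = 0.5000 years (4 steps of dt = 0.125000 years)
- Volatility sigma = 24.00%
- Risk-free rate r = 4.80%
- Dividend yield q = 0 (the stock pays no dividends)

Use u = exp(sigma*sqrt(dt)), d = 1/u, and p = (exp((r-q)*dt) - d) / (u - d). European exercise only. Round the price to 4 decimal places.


dt = T/N = 0.125000
u = exp(sigma*sqrt(dt)) = 1.088557; d = 1/u = 0.918647
p = (exp((r-q)*dt) - d) / (u - d) = 0.514219
Discount per step: exp(-r*dt) = 0.994018
Stock lattice S(k, i) with i counting down-moves:
  k=0: S(0,0) = 101.4300
  k=1: S(1,0) = 110.4123; S(1,1) = 93.1784
  k=2: S(2,0) = 120.1901; S(2,1) = 101.4300; S(2,2) = 85.5981
  k=3: S(3,0) = 130.8337; S(3,1) = 110.4123; S(3,2) = 93.1784; S(3,3) = 78.6345
  k=4: S(4,0) = 142.4200; S(4,1) = 120.1901; S(4,2) = 101.4300; S(4,3) = 85.5981; S(4,4) = 72.2374
Terminal payoffs V(N, i) = max(K - S_T, 0):
  V(4,0) = 0.000000; V(4,1) = 0.000000; V(4,2) = 17.060000; V(4,3) = 32.891884; V(4,4) = 46.252619
Backward induction: V(k, i) = exp(-r*dt) * [p * V(k+1, i) + (1-p) * V(k+1, i+1)].
  V(3,0) = exp(-r*dt) * [p*0.000000 + (1-p)*0.000000] = 0.000000
  V(3,1) = exp(-r*dt) * [p*0.000000 + (1-p)*17.060000] = 8.237855
  V(3,2) = exp(-r*dt) * [p*17.060000 + (1-p)*32.891884] = 24.602774
  V(3,3) = exp(-r*dt) * [p*32.891884 + (1-p)*46.252619] = 39.146694
  V(2,0) = exp(-r*dt) * [p*0.000000 + (1-p)*8.237855] = 3.977858
  V(2,1) = exp(-r*dt) * [p*8.237855 + (1-p)*24.602774] = 16.090793
  V(2,2) = exp(-r*dt) * [p*24.602774 + (1-p)*39.146694] = 31.478501
  V(1,0) = exp(-r*dt) * [p*3.977858 + (1-p)*16.090793] = 9.803101
  V(1,1) = exp(-r*dt) * [p*16.090793 + (1-p)*31.478501] = 23.424883
  V(0,0) = exp(-r*dt) * [p*9.803101 + (1-p)*23.424883] = 16.322082

Answer: Price = V(0,0) = 16.3221


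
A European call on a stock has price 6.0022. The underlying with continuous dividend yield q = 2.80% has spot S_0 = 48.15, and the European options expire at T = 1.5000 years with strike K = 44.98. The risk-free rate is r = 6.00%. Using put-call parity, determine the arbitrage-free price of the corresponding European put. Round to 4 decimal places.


Answer: Put price = 0.9412

Derivation:
Put-call parity: C - P = S_0 * exp(-qT) - K * exp(-rT).
S_0 * exp(-qT) = 48.1500 * 0.95886978 = 46.16957993
K * exp(-rT) = 44.9800 * 0.91393119 = 41.10862471
P = C - S*exp(-qT) + K*exp(-rT)
P = 6.0022 - 46.16957993 + 41.10862471 = 0.9412


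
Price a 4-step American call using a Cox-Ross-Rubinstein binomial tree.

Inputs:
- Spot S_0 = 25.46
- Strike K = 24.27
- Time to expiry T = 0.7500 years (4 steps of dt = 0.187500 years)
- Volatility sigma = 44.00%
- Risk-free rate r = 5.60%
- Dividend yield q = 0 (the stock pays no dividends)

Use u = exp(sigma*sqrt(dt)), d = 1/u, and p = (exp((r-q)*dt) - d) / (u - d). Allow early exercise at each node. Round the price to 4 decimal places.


dt = T/N = 0.187500
u = exp(sigma*sqrt(dt)) = 1.209885; d = 1/u = 0.826525
p = (exp((r-q)*dt) - d) / (u - d) = 0.480046
Discount per step: exp(-r*dt) = 0.989555
Stock lattice S(k, i) with i counting down-moves:
  k=0: S(0,0) = 25.4600
  k=1: S(1,0) = 30.8037; S(1,1) = 21.0433
  k=2: S(2,0) = 37.2689; S(2,1) = 25.4600; S(2,2) = 17.3928
  k=3: S(3,0) = 45.0911; S(3,1) = 30.8037; S(3,2) = 21.0433; S(3,3) = 14.3756
  k=4: S(4,0) = 54.5551; S(4,1) = 37.2689; S(4,2) = 25.4600; S(4,3) = 17.3928; S(4,4) = 11.8818
Terminal payoffs V(N, i) = max(S_T - K, 0):
  V(4,0) = 30.285086; V(4,1) = 12.998921; V(4,2) = 1.190000; V(4,3) = 0.000000; V(4,4) = 0.000000
Backward induction: V(k, i) = exp(-r*dt) * [p * V(k+1, i) + (1-p) * V(k+1, i+1)]; then take max(V_cont, immediate exercise) for American.
  V(3,0) = exp(-r*dt) * [p*30.285086 + (1-p)*12.998921] = 21.074623; exercise = 20.821121; V(3,0) = max -> 21.074623
  V(3,1) = exp(-r*dt) * [p*12.998921 + (1-p)*1.190000] = 6.787182; exercise = 6.533681; V(3,1) = max -> 6.787182
  V(3,2) = exp(-r*dt) * [p*1.190000 + (1-p)*0.000000] = 0.565288; exercise = 0.000000; V(3,2) = max -> 0.565288
  V(3,3) = exp(-r*dt) * [p*0.000000 + (1-p)*0.000000] = 0.000000; exercise = 0.000000; V(3,3) = max -> 0.000000
  V(2,0) = exp(-r*dt) * [p*21.074623 + (1-p)*6.787182] = 13.503277; exercise = 12.998921; V(2,0) = max -> 13.503277
  V(2,1) = exp(-r*dt) * [p*6.787182 + (1-p)*0.565288] = 3.514980; exercise = 1.190000; V(2,1) = max -> 3.514980
  V(2,2) = exp(-r*dt) * [p*0.565288 + (1-p)*0.000000] = 0.268530; exercise = 0.000000; V(2,2) = max -> 0.268530
  V(1,0) = exp(-r*dt) * [p*13.503277 + (1-p)*3.514980] = 8.223024; exercise = 6.533681; V(1,0) = max -> 8.223024
  V(1,1) = exp(-r*dt) * [p*3.514980 + (1-p)*0.268530] = 1.807892; exercise = 0.000000; V(1,1) = max -> 1.807892
  V(0,0) = exp(-r*dt) * [p*8.223024 + (1-p)*1.807892] = 4.836399; exercise = 1.190000; V(0,0) = max -> 4.836399

Answer: Price = V(0,0) = 4.8364


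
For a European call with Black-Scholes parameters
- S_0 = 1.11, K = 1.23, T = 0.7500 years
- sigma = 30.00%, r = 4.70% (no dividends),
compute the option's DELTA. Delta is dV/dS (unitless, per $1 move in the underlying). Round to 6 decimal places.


d1 = -0.1295348994; d2 = -0.3893425205
phi(d1) = 0.3956092971; exp(-qT) = 1.0000000000; exp(-rT) = 0.9653640451
N(d1) = 0.4484672059
Delta = exp(-qT) * N(d1) = 1.0000000000 * 0.4484672059 = 0.448467

Answer: Delta = 0.448467


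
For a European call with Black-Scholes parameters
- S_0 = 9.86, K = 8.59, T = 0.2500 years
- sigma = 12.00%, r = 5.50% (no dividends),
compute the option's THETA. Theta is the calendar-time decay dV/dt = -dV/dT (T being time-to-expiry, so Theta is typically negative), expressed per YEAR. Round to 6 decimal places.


d1 = 2.5572905436; d2 = 2.4972905436
phi(d1) = 0.0151643804; exp(-qT) = 1.0000000000; exp(-rT) = 0.9863440995
Theta = -S*exp(-qT)*phi(d1)*sigma/(2*sqrt(T)) - r*K*exp(-rT)*N(d2) + q*S*exp(-qT)*N(d1)
N(d1) = 0.9947254467; N(d2) = 0.9937426814; sqrt(T) = 0.5000000000
Term 1 = -9.8600 * 1.0000000000 * 0.0151643804 * 0.1200 / (2 * 0.5000000000) = -0.0179424949
Term 2 = -0.0550 * 8.5900 * 0.9863440995 * 0.9937426814 = -0.4630823702
Term 3 = 0 (no dividend yield, q = 0)
Theta = -0.0179424949 + (-0.4630823702) + (0.0000000000) = -0.481025

Answer: Theta = -0.481025
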